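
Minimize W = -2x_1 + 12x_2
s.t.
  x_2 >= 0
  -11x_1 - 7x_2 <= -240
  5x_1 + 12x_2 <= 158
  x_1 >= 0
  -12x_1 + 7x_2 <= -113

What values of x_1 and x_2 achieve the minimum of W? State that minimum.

The optimum lies where x_2 = 0 and 5x_1 + 12x_2 = 158.
Solving simultaneously gives x_1 = 158/5, x_2 = 0.

x_1 = 158/5, x_2 = 0, minimum W = -316/5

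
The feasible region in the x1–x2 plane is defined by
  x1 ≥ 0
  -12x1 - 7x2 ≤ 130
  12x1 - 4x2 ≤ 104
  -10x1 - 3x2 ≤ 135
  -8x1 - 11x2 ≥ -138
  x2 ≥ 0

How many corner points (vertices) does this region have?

The feasible vertices (each the meet of two boundaries and inside every other half-plane) are:
  (0, 138/11)
  (0, 0)
  (424/41, 206/41)
  (26/3, 0)

4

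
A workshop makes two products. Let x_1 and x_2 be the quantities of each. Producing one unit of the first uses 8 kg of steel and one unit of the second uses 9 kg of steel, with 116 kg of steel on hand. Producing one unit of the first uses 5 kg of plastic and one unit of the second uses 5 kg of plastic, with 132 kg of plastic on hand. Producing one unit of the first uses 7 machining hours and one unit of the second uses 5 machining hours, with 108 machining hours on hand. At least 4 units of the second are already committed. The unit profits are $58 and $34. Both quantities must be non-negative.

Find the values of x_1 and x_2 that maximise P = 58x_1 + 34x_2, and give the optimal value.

x_1 = 10, x_2 = 4, maximum P = 716

The binding constraints are 8x_1 + 9x_2 = 116 and x_2 = 4.
Solving simultaneously gives x_1 = 10, x_2 = 4.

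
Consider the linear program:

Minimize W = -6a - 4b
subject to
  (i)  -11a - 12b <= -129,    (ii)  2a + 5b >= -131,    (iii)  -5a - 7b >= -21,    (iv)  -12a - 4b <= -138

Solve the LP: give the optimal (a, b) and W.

a = 1022/11, b = -697/11, minimum W = -304

Vertices and W = -6a - 4b:
  (2217/31, -1699/31) → W = -6506/31
  (651/17, -414/17) → W = -2250/17
  (1022/11, -697/11) → W = -304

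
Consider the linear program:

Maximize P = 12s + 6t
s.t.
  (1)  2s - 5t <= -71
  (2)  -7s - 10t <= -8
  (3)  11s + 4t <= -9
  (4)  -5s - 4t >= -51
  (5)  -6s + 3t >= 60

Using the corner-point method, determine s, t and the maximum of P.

s = -10, t = 101/4, maximum P = 63/2

Vertices and P = 12s + 6t:
  (-134/11, 513/55) → P = -4962/55
  (-47/9, 109/9) → P = 10
  (-10, 101/4) → P = 63/2
The feasible region is unbounded (it extends along (-10, 7), (-4, 5)), but P strictly decreases along every unbounded feasible direction, so there is no improving ray and the maximum is attained at a vertex.

The binding constraints are 11s + 4t = -9 and -5s - 4t = -51.
Solving simultaneously gives s = -10, t = 101/4.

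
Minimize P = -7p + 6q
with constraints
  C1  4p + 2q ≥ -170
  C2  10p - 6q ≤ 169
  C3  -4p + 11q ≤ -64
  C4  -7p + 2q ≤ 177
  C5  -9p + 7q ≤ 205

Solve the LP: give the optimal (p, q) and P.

Vertices and P = -7p + 6q:
  (-31/2, -54) → P = -431/2
  (-347/11, -241/11) → P = 983/11
  (1475/86, 18/43) → P = -10109/86
  (-2075/69, -1156/69) → P = 7589/69

p = -31/2, q = -54, minimum P = -431/2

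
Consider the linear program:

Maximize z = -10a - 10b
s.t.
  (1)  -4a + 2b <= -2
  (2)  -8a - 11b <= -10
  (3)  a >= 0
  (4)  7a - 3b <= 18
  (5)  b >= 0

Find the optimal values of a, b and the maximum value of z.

a = 7/10, b = 2/5, maximum z = -11

At the optimal vertex, -4a + 2b = -2 and -8a - 11b = -10.
Solving simultaneously gives a = 7/10, b = 2/5.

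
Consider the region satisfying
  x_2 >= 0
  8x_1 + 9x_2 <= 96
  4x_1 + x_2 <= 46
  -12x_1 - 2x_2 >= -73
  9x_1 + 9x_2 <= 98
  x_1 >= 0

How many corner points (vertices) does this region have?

5

Pairwise boundary intersections that survive every other constraint:
  (73/12, 0)
  (0, 0)
  (2, 80/9)
  (0, 32/3)
  (461/90, 173/30)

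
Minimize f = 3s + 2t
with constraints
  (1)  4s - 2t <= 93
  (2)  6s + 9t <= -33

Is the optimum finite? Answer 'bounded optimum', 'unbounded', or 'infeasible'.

unbounded

From the feasible point (257/16, -115/8), moving in the direction (-2, -4) keeps every constraint satisfied while f decreases without bound.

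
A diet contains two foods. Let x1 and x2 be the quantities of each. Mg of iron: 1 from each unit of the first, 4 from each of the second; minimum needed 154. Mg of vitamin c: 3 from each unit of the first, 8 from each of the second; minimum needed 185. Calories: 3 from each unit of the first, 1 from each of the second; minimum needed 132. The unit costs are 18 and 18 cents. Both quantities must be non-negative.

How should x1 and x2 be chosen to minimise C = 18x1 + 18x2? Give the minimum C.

Vertices and C = 18x1 + 18x2:
  (0, 132) → C = 2376
  (154, 0) → C = 2772
  (34, 30) → C = 1152
The feasible region is unbounded (it extends along (0, 1), (1, 0)), but C strictly increases along every unbounded feasible direction, so there is no improving ray and the minimum is attained at a vertex.

The binding constraints are x1 + 4x2 = 154 and 3x1 + x2 = 132.
Solving simultaneously gives x1 = 34, x2 = 30.

x1 = 34, x2 = 30, minimum C = 1152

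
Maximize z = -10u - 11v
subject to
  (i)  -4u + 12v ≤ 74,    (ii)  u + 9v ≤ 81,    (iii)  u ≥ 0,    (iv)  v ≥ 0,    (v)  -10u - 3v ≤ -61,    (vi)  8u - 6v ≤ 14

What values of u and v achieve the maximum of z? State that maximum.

u = 34/7, v = 29/7, maximum z = -659/7

Extreme points and z = -10u - 11v:
  (51/8, 199/24) → z = -3719/24
  (85/22, 82/11) → z = -1327/11
  (102/13, 317/39) → z = -6547/39
  (34/7, 29/7) → z = -659/7

The binding constraints are -10u - 3v = -61 and 8u - 6v = 14.
Solving simultaneously gives u = 34/7, v = 29/7.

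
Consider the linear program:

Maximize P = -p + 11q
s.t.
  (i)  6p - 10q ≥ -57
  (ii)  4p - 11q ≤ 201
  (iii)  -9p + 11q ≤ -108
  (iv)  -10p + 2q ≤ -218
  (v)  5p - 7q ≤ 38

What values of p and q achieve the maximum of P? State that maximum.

Vertices and P = -p + 11q:
  (569/8, 387/8) → P = 461
  (779/8, 513/8) → P = 608
  (169/4, 99/4) → P = 230

p = 779/8, q = 513/8, maximum P = 608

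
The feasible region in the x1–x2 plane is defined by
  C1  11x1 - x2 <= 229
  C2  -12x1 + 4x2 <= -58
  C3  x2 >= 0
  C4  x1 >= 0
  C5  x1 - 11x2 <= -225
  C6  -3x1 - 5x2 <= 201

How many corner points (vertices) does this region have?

The feasible vertices (each the meet of two boundaries and inside every other half-plane) are:
  (429/16, 1055/16)
  (343/15, 338/15)
  (769/64, 1379/64)

3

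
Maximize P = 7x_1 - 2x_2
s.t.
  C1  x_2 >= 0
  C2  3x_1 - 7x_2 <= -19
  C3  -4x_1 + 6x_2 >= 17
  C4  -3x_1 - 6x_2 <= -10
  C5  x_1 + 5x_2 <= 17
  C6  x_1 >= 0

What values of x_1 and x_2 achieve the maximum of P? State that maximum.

x_1 = 17/26, x_2 = 85/26, maximum P = -51/26

Corner points and P = 7x_1 - 2x_2:
  (17/26, 85/26) → P = -51/26
  (0, 17/6) → P = -17/3
  (0, 17/5) → P = -34/5

The optimum lies where -4x_1 + 6x_2 = 17 and x_1 + 5x_2 = 17.
Solving simultaneously gives x_1 = 17/26, x_2 = 85/26.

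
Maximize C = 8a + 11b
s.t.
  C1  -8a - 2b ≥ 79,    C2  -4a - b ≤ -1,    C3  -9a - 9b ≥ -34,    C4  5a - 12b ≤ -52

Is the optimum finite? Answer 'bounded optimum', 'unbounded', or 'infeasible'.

Constraints -8a - 2b ≥ 79 and -4a - b ≤ -1 have parallel boundaries but demand opposite sides — no point can satisfy both, so the region is empty.

infeasible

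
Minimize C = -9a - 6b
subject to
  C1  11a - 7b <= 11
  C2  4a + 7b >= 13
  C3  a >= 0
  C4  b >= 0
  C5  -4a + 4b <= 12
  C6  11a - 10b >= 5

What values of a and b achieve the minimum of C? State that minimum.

a = 25/11, b = 2, minimum C = -357/11

Feasible corners and C = -9a - 6b:
  (8/5, 33/35) → C = -702/35
  (25/11, 2) → C = -357/11
  (55/39, 41/39) → C = -19

The binding constraints are 11a - 7b = 11 and 11a - 10b = 5.
Solving simultaneously gives a = 25/11, b = 2.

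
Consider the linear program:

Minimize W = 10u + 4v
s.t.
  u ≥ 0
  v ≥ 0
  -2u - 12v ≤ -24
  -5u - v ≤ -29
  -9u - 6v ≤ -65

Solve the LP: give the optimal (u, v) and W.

Extreme points and W = 10u + 4v:
  (0, 29) → W = 116
  (12, 0) → W = 120
  (53/8, 43/48) → W = 419/6
  (109/21, 64/21) → W = 1346/21
The feasible region is unbounded (it extends along (0, 1), (1, 0)), but W strictly increases along every unbounded feasible direction, so there is no improving ray and the minimum is attained at a vertex.

u = 109/21, v = 64/21, minimum W = 1346/21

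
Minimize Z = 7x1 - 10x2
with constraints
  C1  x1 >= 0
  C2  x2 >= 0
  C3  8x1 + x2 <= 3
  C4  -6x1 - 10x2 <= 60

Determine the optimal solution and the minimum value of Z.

x1 = 0, x2 = 3, minimum Z = -30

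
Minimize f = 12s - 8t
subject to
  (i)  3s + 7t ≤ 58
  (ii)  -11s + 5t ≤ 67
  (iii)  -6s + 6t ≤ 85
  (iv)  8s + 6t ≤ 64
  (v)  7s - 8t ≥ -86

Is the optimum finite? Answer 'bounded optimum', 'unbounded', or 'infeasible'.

bounded optimum

Corner points and f = 12s - 8t:
  (50/19, 136/19) → f = -488/19
  (-138/73, 664/73) → f = -6968/73
  (-2, 9) → f = -96
The feasible region has finitely many vertices and no improving ray; the minimum is -96 at (-2, 9).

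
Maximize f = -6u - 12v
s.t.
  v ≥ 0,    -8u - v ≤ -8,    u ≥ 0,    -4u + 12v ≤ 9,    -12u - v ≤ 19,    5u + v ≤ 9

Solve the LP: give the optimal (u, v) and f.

u = 1, v = 0, maximum f = -6

Corner points and f = -6u - 12v:
  (1, 0) → f = -6
  (9/5, 0) → f = -54/5
  (87/100, 26/25) → f = -177/10
  (99/64, 81/64) → f = -783/32

The optimum lies where v = 0 and -8u - v = -8.
Solving simultaneously gives u = 1, v = 0.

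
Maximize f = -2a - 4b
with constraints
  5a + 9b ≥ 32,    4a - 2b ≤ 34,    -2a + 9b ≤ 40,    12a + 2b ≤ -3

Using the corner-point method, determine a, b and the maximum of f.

a = -13/14, b = 57/14, maximum f = -101/7

Extreme points and f = -2a - 4b:
  (-8/7, 88/21) → f = -304/21
  (-13/14, 57/14) → f = -101/7
  (-107/112, 237/56) → f = -841/56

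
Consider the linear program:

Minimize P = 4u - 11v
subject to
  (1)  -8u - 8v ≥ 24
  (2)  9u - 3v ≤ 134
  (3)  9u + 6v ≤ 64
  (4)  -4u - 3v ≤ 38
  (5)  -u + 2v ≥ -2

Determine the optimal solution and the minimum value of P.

Vertices and P = 4u - 11v:
  (-29, 26) → P = -402
  (-4/3, -5/3) → P = 13
  (-70/11, -46/11) → P = 226/11

u = -29, v = 26, minimum P = -402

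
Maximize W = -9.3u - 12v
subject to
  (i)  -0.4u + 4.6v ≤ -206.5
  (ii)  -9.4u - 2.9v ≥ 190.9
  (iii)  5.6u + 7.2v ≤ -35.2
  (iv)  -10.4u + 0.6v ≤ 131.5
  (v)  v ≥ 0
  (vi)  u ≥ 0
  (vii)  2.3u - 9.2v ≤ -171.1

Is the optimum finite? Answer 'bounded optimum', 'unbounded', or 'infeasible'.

The boundaries u = 0 and 2.3u - 9.2v = -171.1 meet at (0, 1711/92), but that point violates -0.4u + 4.6v ≤ -206.5. Every candidate vertex is excluded by some other constraint, so the feasible region is empty.

infeasible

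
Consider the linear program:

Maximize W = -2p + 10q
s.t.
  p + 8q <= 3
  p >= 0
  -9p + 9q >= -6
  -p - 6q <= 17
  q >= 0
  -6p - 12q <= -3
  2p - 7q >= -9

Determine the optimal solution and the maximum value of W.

p = 0, q = 3/8, maximum W = 15/4

Extreme points and W = -2p + 10q:
  (0, 3/8) → W = 15/4
  (25/27, 7/27) → W = 20/27
  (0, 1/4) → W = 5/2
  (2/3, 0) → W = -4/3
  (1/2, 0) → W = -1

The binding constraints are p + 8q = 3 and p = 0.
Solving simultaneously gives p = 0, q = 3/8.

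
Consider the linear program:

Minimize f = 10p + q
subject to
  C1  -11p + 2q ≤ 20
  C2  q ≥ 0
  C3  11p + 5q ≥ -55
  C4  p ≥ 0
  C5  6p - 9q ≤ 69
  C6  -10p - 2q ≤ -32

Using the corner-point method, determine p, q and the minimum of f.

p = 4/7, q = 92/7, minimum f = 132/7

Corner points and f = 10p + q:
  (4/7, 92/7) → f = 132/7
  (23/2, 0) → f = 115
  (16/5, 0) → f = 32
The feasible region is unbounded (it extends along (3, 2), (2, 11)), but f strictly increases along every unbounded feasible direction, so there is no improving ray and the minimum is attained at a vertex.

At the optimal vertex, -11p + 2q = 20 and -10p - 2q = -32.
Solving simultaneously gives p = 4/7, q = 92/7.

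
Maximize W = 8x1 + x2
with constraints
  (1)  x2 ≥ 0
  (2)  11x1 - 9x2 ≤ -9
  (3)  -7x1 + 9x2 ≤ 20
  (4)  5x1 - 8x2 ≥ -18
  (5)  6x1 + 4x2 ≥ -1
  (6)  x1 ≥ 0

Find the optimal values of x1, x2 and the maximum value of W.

x1 = 90/43, x2 = 153/43, maximum W = 873/43

Vertices and W = 8x1 + x2:
  (90/43, 153/43) → W = 873/43
  (0, 1) → W = 1
  (2/11, 26/11) → W = 42/11
  (0, 20/9) → W = 20/9

The binding constraints are 11x1 - 9x2 = -9 and 5x1 - 8x2 = -18.
Solving simultaneously gives x1 = 90/43, x2 = 153/43.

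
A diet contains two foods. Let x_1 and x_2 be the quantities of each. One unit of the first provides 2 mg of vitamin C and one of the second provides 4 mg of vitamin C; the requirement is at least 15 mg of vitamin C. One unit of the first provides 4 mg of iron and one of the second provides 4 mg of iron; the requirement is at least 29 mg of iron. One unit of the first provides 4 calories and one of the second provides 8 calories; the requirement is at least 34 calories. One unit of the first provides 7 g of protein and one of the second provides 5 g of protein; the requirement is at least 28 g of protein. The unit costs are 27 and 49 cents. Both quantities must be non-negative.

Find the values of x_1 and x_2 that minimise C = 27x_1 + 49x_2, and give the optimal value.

Extreme points and C = 27x_1 + 49x_2:
  (0, 29/4) → C = 1421/4
  (17/2, 0) → C = 459/2
  (6, 5/4) → C = 893/4
The feasible region is unbounded (it extends along (0, 1), (1, 0)), but C strictly increases along every unbounded feasible direction, so there is no improving ray and the minimum is attained at a vertex.

The binding constraints are 4x_1 + 4x_2 = 29 and 4x_1 + 8x_2 = 34.
Solving simultaneously gives x_1 = 6, x_2 = 5/4.

x_1 = 6, x_2 = 5/4, minimum C = 893/4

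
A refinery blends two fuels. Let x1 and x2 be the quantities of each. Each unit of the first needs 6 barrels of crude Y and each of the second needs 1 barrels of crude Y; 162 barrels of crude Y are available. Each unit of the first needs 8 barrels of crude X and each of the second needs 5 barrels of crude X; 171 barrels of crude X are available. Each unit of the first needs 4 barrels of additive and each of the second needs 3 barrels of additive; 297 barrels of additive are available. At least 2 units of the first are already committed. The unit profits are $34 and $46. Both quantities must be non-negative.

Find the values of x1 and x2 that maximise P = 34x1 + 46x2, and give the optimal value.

x1 = 2, x2 = 31, maximum P = 1494

Vertices and P = 34x1 + 46x2:
  (171/8, 0) → P = 2907/4
  (2, 0) → P = 68
  (2, 31) → P = 1494

At the optimal vertex, 8x1 + 5x2 = 171 and x1 = 2.
Solving simultaneously gives x1 = 2, x2 = 31.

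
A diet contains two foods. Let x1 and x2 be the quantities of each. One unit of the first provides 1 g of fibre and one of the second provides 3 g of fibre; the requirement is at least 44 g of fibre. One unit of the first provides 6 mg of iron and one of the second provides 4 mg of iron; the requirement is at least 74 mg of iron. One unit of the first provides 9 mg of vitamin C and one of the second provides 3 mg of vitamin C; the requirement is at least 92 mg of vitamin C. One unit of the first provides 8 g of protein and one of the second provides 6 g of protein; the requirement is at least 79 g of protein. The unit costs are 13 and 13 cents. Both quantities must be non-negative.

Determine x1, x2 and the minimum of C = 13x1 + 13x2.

x1 = 6, x2 = 38/3, minimum C = 728/3

The feasible region is unbounded (it extends along (0, 1), (1, 0)), but C strictly increases along every unbounded feasible direction, so there is no improving ray and the minimum is attained at a vertex.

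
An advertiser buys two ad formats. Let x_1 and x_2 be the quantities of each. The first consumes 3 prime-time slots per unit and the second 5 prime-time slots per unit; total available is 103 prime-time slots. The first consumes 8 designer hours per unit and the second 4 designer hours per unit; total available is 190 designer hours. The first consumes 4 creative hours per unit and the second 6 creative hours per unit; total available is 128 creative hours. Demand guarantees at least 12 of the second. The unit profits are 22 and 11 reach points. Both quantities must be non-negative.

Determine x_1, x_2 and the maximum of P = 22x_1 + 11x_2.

x_1 = 14, x_2 = 12, maximum P = 440

The binding constraints are 4x_1 + 6x_2 = 128 and x_2 = 12.
Solving simultaneously gives x_1 = 14, x_2 = 12.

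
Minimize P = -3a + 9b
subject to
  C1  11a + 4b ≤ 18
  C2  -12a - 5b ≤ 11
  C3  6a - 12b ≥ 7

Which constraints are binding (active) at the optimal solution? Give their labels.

C1 and C2

Vertices and P = -3a + 9b:
  (134/7, -337/7) → P = -3435/7
  (61/39, 31/156) → P = -151/52
  (-97/174, -25/29) → P = -353/58

The minimum is at (134/7, -337/7). Substituting into each constraint, equality holds for C1 and C2; the remaining constraints have slack.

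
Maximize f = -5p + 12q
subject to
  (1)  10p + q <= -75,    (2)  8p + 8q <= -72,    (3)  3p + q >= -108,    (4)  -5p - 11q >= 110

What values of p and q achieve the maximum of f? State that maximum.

p = -77/2, q = 15/2, maximum f = 565/2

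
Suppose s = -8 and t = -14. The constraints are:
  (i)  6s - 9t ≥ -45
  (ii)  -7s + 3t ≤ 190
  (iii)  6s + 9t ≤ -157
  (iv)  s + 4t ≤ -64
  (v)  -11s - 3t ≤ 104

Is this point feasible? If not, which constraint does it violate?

Constraint (v): -11s - 3t = 130, which is not ≤ 104. All other constraints are satisfied.

not feasible — violates (v)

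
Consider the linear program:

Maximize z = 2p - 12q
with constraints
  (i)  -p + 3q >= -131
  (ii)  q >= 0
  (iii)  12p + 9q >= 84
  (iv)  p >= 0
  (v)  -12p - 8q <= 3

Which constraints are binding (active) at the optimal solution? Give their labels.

(i) and (ii)

Vertices and z = 2p - 12q:
  (131, 0) → z = 262
  (7, 0) → z = 14
  (0, 28/3) → z = -112
The feasible region is unbounded (it extends along (0, 1), (3, 1)), but z strictly decreases along every unbounded feasible direction, so there is no improving ray and the maximum is attained at a vertex.

The maximum is at (131, 0). Substituting into each constraint, equality holds for (i) and (ii); the remaining constraints have slack.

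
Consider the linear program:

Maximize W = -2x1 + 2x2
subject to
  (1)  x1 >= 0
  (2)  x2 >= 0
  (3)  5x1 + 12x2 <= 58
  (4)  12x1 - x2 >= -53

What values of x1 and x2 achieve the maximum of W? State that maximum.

x1 = 0, x2 = 29/6, maximum W = 29/3

The binding constraints are x1 = 0 and 5x1 + 12x2 = 58.
Solving simultaneously gives x1 = 0, x2 = 29/6.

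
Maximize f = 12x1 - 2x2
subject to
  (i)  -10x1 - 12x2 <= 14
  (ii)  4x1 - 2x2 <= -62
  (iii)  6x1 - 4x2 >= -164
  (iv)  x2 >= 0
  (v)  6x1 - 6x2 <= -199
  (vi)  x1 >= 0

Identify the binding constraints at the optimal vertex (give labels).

Corner points and f = 12x1 - 2x2:
  (20, 71) → f = 98
  (13/6, 106/3) → f = -134/3
  (0, 41) → f = -82
  (0, 199/6) → f = -199/3

The maximum is at (20, 71). Substituting into each constraint, equality holds for (ii) and (iii); the remaining constraints have slack.

(ii) and (iii)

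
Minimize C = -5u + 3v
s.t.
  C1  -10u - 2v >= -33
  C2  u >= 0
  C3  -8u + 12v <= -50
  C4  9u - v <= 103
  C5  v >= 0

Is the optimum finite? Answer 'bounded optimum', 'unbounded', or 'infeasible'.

The boundaries -10u - 2v = -33 and u = 0 meet at (0, 33/2), but that point violates -8u + 12v ≤ -50. Every candidate vertex is excluded by some other constraint, so the feasible region is empty.

infeasible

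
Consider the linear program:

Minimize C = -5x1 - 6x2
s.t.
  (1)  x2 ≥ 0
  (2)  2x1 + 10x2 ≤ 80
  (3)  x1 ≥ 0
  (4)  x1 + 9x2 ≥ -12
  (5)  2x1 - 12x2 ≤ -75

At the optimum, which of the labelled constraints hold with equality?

(2) and (5)

Extreme points and C = -5x1 - 6x2:
  (0, 8) → C = -48
  (105/22, 155/22) → C = -1455/22
  (0, 25/4) → C = -75/2

The minimum is at (105/22, 155/22). Substituting into each constraint, equality holds for (2) and (5); the remaining constraints have slack.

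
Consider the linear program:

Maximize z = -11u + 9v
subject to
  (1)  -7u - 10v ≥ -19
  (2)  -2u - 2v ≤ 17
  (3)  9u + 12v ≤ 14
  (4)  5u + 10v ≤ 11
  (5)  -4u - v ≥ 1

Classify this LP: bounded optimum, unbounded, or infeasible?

bounded optimum

Feasible corners and z = -11u + 9v:
  (-96/5, 107/10) → z = 615/2
  (5/2, -11) → z = -253/2
  (-3/5, 7/5) → z = 96/5
The feasible region has finitely many vertices and no improving ray; the maximum is 615/2 at (-96/5, 107/10).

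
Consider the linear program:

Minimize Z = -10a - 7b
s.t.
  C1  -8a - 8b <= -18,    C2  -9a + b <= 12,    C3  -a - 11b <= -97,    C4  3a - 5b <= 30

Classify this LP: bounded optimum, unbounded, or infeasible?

unbounded

From the feasible point (-7/20, 177/20), moving in the direction (5, 3) keeps every constraint satisfied while Z decreases without bound.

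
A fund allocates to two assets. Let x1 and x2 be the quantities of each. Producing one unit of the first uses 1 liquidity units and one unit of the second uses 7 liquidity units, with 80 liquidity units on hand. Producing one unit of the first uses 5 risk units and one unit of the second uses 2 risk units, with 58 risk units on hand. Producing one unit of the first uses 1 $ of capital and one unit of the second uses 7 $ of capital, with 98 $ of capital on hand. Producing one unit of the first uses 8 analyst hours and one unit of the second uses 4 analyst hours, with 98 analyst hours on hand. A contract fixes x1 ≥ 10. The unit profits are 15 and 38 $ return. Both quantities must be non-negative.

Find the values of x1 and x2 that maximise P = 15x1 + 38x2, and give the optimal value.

x1 = 10, x2 = 4, maximum P = 302

Vertices and P = 15x1 + 38x2:
  (58/5, 0) → P = 174
  (10, 0) → P = 150
  (10, 4) → P = 302

The optimum lies where 5x1 + 2x2 = 58 and x1 = 10.
Solving simultaneously gives x1 = 10, x2 = 4.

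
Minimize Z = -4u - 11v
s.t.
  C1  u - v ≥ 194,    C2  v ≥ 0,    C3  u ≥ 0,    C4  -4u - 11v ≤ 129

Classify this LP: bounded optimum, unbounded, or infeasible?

From the feasible point (194, 0), moving in the direction (1, 1) keeps every constraint satisfied while Z decreases without bound.

unbounded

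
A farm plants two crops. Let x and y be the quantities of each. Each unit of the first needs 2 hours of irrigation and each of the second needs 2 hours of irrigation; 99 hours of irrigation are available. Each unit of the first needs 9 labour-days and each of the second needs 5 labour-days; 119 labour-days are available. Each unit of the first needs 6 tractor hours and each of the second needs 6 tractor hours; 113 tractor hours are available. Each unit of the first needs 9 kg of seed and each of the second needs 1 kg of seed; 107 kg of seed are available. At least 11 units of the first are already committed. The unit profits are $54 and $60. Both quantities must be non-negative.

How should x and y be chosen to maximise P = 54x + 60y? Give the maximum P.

The optimum lies where 9x + 5y = 119 and x = 11.
Solving simultaneously gives x = 11, y = 4.

x = 11, y = 4, maximum P = 834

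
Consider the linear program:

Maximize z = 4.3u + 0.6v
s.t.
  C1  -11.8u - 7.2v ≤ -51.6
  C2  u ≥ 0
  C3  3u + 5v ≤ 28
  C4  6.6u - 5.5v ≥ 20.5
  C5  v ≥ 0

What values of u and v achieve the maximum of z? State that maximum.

Extreme points and z = 4.3u + 0.6v:
  (21570/5621, 4933/5621) → z = 478554/28105
  (258/59, 0) → z = 5547/295
  (57/11, 137/55) → z = 13077/550
  (28/3, 0) → z = 602/15

The binding constraints are 3u + 5v = 28 and v = 0.
Solving simultaneously gives u = 28/3, v = 0.

u = 28/3, v = 0, maximum z = 602/15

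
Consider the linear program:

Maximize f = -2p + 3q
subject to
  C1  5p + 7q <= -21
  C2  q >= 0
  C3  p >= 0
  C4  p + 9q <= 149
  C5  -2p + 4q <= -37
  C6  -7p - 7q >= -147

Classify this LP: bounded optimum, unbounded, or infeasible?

The boundaries 5p + 7q = -21 and -2p + 4q = -37 meet at (175/34, -227/34), but that point violates q ≥ 0. Every candidate vertex is excluded by some other constraint, so the feasible region is empty.

infeasible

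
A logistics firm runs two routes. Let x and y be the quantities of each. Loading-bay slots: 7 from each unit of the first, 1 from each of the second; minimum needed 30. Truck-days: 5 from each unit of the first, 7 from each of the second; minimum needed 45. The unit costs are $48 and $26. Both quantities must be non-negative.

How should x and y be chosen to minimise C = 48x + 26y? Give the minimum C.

Extreme points and C = 48x + 26y:
  (0, 30) → C = 780
  (9, 0) → C = 432
  (15/4, 15/4) → C = 555/2
The feasible region is unbounded (it extends along (0, 1), (1, 0)), but C strictly increases along every unbounded feasible direction, so there is no improving ray and the minimum is attained at a vertex.

At the optimal vertex, 7x + y = 30 and 5x + 7y = 45.
Solving simultaneously gives x = 15/4, y = 15/4.

x = 15/4, y = 15/4, minimum C = 555/2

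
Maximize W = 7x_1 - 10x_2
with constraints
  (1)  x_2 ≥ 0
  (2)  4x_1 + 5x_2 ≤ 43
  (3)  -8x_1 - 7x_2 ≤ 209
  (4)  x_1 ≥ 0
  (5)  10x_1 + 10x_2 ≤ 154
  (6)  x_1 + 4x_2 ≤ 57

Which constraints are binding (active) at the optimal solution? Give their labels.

Extreme points and W = 7x_1 - 10x_2:
  (43/4, 0) → W = 301/4
  (0, 0) → W = 0
  (0, 43/5) → W = -86

The maximum is at (43/4, 0). Substituting into each constraint, equality holds for (1) and (2); the remaining constraints have slack.

(1) and (2)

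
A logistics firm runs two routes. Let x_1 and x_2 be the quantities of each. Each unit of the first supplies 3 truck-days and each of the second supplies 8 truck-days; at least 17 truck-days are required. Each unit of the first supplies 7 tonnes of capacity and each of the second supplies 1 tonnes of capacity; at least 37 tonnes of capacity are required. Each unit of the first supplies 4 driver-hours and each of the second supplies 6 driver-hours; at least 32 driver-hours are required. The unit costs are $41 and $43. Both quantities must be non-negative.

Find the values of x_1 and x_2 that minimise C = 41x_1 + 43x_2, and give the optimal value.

Corner points and C = 41x_1 + 43x_2:
  (0, 37) → C = 1591
  (8, 0) → C = 328
  (5, 2) → C = 291
The feasible region is unbounded (it extends along (0, 1), (1, 0)), but C strictly increases along every unbounded feasible direction, so there is no improving ray and the minimum is attained at a vertex.

At the optimal vertex, 7x_1 + x_2 = 37 and 4x_1 + 6x_2 = 32.
Solving simultaneously gives x_1 = 5, x_2 = 2.

x_1 = 5, x_2 = 2, minimum C = 291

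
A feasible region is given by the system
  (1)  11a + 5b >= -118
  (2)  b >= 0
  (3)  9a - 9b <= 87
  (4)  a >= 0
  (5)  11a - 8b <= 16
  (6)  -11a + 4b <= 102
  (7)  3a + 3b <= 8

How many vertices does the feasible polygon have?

4

Intersecting each pair of boundary lines and keeping only the points that satisfy every inequality leaves:
  (0, 0)
  (16/11, 0)
  (0, 8/3)
  (112/57, 40/57)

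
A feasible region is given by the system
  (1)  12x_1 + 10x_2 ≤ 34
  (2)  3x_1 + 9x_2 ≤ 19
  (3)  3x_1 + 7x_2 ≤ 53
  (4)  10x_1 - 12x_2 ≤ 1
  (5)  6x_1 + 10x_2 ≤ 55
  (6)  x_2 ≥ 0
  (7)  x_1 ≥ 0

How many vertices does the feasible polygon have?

The feasible vertices (each the meet of two boundaries and inside every other half-plane) are:
  (58/39, 21/13)
  (209/122, 82/61)
  (0, 19/9)
  (1/10, 0)
  (0, 0)

5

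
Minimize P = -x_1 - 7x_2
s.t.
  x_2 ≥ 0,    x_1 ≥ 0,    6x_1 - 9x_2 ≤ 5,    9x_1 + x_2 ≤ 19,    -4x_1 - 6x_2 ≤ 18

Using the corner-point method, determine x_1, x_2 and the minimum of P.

x_1 = 0, x_2 = 19, minimum P = -133

The binding constraints are x_1 = 0 and 9x_1 + x_2 = 19.
Solving simultaneously gives x_1 = 0, x_2 = 19.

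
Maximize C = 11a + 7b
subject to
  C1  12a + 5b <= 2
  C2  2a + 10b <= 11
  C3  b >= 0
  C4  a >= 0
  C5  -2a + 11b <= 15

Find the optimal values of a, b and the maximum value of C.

Vertices and C = 11a + 7b:
  (1/6, 0) → C = 11/6
  (0, 2/5) → C = 14/5
  (0, 0) → C = 0

The optimum lies where 12a + 5b = 2 and a = 0.
Solving simultaneously gives a = 0, b = 2/5.

a = 0, b = 2/5, maximum C = 14/5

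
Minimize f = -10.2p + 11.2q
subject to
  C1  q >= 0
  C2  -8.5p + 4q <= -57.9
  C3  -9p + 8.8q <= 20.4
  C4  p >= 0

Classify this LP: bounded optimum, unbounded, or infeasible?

From the feasible point (579/85, 0), moving in the direction (1, 0) keeps every constraint satisfied while f decreases without bound.

unbounded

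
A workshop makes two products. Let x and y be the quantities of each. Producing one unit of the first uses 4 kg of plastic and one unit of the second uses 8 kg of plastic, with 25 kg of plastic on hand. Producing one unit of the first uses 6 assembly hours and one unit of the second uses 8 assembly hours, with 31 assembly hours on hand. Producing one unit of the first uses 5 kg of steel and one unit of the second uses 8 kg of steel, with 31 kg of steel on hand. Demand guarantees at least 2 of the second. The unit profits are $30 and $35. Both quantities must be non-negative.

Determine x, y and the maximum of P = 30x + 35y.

Corner points and P = 30x + 35y:
  (0, 25/8) → P = 875/8
  (0, 2) → P = 70
  (9/4, 2) → P = 275/2

The binding constraints are 4x + 8y = 25 and y = 2.
Solving simultaneously gives x = 9/4, y = 2.

x = 9/4, y = 2, maximum P = 275/2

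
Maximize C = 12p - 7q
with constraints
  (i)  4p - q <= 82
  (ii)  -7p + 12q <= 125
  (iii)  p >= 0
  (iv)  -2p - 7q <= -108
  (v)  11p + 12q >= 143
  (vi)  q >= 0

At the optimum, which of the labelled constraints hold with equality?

Feasible corners and C = 12p - 7q:
  (1109/41, 1074/41) → C = 5790/41
  (341/15, 134/15) → C = 3154/15
  (421/73, 1006/73) → C = -1990/73

The maximum is at (341/15, 134/15). Substituting into each constraint, equality holds for (i) and (iv); the remaining constraints have slack.

(i) and (iv)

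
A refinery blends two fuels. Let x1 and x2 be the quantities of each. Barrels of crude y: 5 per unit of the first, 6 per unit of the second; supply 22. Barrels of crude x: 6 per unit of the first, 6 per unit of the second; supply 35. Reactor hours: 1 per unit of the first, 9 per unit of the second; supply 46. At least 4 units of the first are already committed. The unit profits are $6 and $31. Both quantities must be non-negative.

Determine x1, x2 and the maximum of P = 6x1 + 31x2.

x1 = 4, x2 = 1/3, maximum P = 103/3

Feasible corners and P = 6x1 + 31x2:
  (22/5, 0) → P = 132/5
  (4, 0) → P = 24
  (4, 1/3) → P = 103/3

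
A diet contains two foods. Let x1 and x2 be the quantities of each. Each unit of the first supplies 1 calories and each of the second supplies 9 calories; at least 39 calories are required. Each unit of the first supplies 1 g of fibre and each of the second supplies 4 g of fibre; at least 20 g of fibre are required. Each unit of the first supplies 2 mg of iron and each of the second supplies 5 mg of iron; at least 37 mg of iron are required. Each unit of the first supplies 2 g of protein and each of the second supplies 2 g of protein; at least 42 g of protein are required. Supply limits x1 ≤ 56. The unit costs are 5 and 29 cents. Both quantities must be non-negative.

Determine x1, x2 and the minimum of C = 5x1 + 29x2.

Extreme points and C = 5x1 + 29x2:
  (0, 21) → C = 609
  (39, 0) → C = 195
  (56, 0) → C = 280
  (75/4, 9/4) → C = 159
The feasible region is unbounded (it extends along (0, 1)), but C strictly increases along every unbounded feasible direction, so there is no improving ray and the minimum is attained at a vertex.

At the optimal vertex, x1 + 9x2 = 39 and 2x1 + 2x2 = 42.
Solving simultaneously gives x1 = 75/4, x2 = 9/4.

x1 = 75/4, x2 = 9/4, minimum C = 159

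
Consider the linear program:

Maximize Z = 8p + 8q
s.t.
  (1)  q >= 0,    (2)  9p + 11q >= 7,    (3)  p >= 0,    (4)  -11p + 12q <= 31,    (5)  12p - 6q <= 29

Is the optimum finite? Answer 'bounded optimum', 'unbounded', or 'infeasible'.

bounded optimum

Extreme points and Z = 8p + 8q:
  (7/9, 0) → Z = 56/9
  (29/12, 0) → Z = 58/3
  (0, 7/11) → Z = 56/11
  (0, 31/12) → Z = 62/3
  (89/13, 691/78) → Z = 4900/39
The feasible region has finitely many vertices and no improving ray; the maximum is 4900/39 at (89/13, 691/78).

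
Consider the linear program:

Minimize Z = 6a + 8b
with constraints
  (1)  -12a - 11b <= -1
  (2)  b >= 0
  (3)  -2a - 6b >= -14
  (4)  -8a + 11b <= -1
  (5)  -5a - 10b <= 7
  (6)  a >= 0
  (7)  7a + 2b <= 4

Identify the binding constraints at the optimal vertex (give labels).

(2) and (4)

Feasible corners and Z = 6a + 8b:
  (1/8, 0) → Z = 3/4
  (4/7, 0) → Z = 24/7
  (46/93, 25/93) → Z = 476/93

The minimum is at (1/8, 0). Substituting into each constraint, equality holds for (2) and (4); the remaining constraints have slack.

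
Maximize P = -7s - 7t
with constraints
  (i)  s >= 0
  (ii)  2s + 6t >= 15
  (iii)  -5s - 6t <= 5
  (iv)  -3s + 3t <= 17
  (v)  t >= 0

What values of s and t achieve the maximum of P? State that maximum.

Extreme points and P = -7s - 7t:
  (0, 5/2) → P = -35/2
  (0, 17/3) → P = -119/3
  (15/2, 0) → P = -105/2
The feasible region is unbounded (it extends along (1, 1), (1, 0)), but P strictly decreases along every unbounded feasible direction, so there is no improving ray and the maximum is attained at a vertex.

At the optimal vertex, s = 0 and 2s + 6t = 15.
Solving simultaneously gives s = 0, t = 5/2.

s = 0, t = 5/2, maximum P = -35/2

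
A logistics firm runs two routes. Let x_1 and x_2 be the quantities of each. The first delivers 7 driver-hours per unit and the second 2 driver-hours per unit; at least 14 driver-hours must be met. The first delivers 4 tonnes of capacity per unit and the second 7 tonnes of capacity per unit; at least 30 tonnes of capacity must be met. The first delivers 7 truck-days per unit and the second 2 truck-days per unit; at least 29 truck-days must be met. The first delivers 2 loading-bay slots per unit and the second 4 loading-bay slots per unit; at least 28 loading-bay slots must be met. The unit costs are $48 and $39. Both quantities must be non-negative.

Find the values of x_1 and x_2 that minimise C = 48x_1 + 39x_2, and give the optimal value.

Feasible corners and C = 48x_1 + 39x_2:
  (0, 29/2) → C = 1131/2
  (14, 0) → C = 672
  (5/2, 23/4) → C = 1377/4
The feasible region is unbounded (it extends along (0, 1), (1, 0)), but C strictly increases along every unbounded feasible direction, so there is no improving ray and the minimum is attained at a vertex.

x_1 = 5/2, x_2 = 23/4, minimum C = 1377/4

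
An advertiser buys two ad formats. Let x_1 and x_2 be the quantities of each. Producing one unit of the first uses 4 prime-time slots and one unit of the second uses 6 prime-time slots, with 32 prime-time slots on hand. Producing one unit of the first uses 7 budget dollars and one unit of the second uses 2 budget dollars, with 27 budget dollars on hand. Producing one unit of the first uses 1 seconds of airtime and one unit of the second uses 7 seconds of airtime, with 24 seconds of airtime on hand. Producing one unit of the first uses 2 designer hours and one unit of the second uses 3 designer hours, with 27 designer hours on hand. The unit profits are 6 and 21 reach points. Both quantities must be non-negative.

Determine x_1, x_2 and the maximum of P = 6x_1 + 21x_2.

x_1 = 3, x_2 = 3, maximum P = 81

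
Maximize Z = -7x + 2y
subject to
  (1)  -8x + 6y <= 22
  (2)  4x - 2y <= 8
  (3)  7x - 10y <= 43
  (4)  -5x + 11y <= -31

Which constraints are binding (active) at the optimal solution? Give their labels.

Feasible corners and Z = -7x + 2y:
  (-239/19, -249/19) → Z = 1175/19
  (-214/29, -179/29) → Z = 1140/29
  (-3/13, -58/13) → Z = -95/13
  (13/17, -42/17) → Z = -175/17

The maximum is at (-239/19, -249/19). Substituting into each constraint, equality holds for (1) and (3); the remaining constraints have slack.

(1) and (3)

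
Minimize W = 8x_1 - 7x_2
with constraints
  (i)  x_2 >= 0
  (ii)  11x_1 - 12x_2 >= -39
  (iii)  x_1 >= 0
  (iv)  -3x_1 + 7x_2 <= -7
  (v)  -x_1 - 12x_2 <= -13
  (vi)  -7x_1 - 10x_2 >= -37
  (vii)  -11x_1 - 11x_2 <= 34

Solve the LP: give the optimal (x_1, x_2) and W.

Feasible corners and W = 8x_1 - 7x_2:
  (175/43, 32/43) → W = 1176/43
  (329/79, 62/79) → W = 2198/79
  (157/37, 27/37) → W = 1067/37

x_1 = 175/43, x_2 = 32/43, minimum W = 1176/43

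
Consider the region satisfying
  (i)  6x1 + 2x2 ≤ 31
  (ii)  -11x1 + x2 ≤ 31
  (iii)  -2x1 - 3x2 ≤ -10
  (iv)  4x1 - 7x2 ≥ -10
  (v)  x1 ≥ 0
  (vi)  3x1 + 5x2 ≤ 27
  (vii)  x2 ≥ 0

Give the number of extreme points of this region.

Pairwise boundary intersections that survive every other constraint:
  (101/24, 23/8)
  (31/6, 0)
  (20/13, 30/13)
  (5, 0)
  (139/41, 138/41)

5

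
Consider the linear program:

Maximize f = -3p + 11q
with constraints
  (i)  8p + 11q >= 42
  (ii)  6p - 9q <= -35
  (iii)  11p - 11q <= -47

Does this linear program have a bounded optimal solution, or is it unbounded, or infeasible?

unbounded

From the feasible point (-5/19, 838/209), moving in the direction (-11, 8) keeps every constraint satisfied while f increases without bound.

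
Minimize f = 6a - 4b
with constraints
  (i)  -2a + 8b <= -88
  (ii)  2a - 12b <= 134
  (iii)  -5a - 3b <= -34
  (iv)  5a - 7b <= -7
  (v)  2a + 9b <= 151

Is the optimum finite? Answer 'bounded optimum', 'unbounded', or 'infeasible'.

The boundaries -2a + 8b = -88 and -5a - 3b = -34 meet at (268/23, -186/23), but that point violates 5a - 7b ≤ -7. Every candidate vertex is excluded by some other constraint, so the feasible region is empty.

infeasible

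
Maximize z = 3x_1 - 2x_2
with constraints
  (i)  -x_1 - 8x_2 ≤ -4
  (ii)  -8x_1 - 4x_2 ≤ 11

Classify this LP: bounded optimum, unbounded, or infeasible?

From the feasible point (-26/15, 43/60), moving in the direction (8, -1) keeps every constraint satisfied while z increases without bound.

unbounded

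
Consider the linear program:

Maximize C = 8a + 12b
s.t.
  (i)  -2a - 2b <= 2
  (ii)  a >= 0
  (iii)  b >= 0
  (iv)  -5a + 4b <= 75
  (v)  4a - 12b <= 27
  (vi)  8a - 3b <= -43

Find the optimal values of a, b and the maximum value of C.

a = 53/17, b = 385/17, maximum C = 5044/17

Feasible corners and C = 8a + 12b:
  (0, 75/4) → C = 225
  (0, 43/3) → C = 172
  (53/17, 385/17) → C = 5044/17

The binding constraints are -5a + 4b = 75 and 8a - 3b = -43.
Solving simultaneously gives a = 53/17, b = 385/17.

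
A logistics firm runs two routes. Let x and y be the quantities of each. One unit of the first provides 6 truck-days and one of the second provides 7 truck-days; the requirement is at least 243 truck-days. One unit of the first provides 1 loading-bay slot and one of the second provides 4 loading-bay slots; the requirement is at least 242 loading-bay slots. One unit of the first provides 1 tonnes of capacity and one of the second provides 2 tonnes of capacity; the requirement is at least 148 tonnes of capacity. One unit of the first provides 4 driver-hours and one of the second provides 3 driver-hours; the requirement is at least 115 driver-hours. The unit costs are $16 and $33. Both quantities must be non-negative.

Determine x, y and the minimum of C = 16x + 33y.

Extreme points and C = 16x + 33y:
  (0, 74) → C = 2442
  (242, 0) → C = 3872
  (54, 47) → C = 2415
The feasible region is unbounded (it extends along (0, 1), (1, 0)), but C strictly increases along every unbounded feasible direction, so there is no improving ray and the minimum is attained at a vertex.

The binding constraints are x + 4y = 242 and x + 2y = 148.
Solving simultaneously gives x = 54, y = 47.

x = 54, y = 47, minimum C = 2415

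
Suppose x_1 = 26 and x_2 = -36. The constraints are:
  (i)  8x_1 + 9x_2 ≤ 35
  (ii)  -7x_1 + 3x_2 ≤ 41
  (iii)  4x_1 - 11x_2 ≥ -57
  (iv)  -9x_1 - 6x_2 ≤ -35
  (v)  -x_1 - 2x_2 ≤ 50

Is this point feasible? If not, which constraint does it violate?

Constraint (iv): -9x_1 - 6x_2 = -18, which is not ≤ -35. All other constraints are satisfied.

not feasible — violates (iv)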